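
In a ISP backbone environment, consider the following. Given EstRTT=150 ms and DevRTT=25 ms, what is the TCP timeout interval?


Given: EstRTT = 150 ms, DevRTT = 25 ms
Timeout = EstRTT + 4 * DevRTT
4 * DevRTT = 4 * 25 = 100
Timeout = 150 + 100 = 250 ms

250


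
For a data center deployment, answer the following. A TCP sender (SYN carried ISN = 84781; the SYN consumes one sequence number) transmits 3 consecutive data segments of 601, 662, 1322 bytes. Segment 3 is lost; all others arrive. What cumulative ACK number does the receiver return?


SYN uses sequence number 84781; first data byte = ISN + 1 = 84782.
Segment 1: SEQ = 84782, len = 601 B, covers [84782, 85382]
Segment 2: SEQ = 85383, len = 662 B, covers [85383, 86044]
Segment 3: SEQ = 86045, len = 1322 B, covers [86045, 87366] [LOST]
In-order data received: bytes [84782, 86044] (segments 1..2).
Segment 3 missing -> gap begins at byte 86045.
Cumulative ACK = next expected in-order byte = 84782 + 601 + 662 = 86045

86045


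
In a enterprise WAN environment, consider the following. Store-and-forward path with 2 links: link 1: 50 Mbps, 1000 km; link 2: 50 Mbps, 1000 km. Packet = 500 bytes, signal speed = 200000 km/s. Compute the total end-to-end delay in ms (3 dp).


Packet = 500 bytes = 4000 bits. Store-and-forward: sum (t_trans + t_prop) per link.
Link 1: t_trans = 4000/(50*10^6) s = 0.0800 ms; t_prop = 1000/200000 s = 5.0000 ms; subtotal = 5.0800 ms
Link 2: t_trans = 4000/(50*10^6) s = 0.0800 ms; t_prop = 1000/200000 s = 5.0000 ms; subtotal = 5.0800 ms
End-to-end = 5.0800 + 5.0800 = 10.1600 ms -> 10.160 ms (3 dp)

10.160


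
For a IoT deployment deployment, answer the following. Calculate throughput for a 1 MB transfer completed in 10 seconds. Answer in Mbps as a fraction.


Given: file = 1 MB, time = 10 s
File in Mb = 1 * 8 = 8 Mb
Throughput = 8 / 10 Mbps
Throughput = 4/5 Mbps

4/5


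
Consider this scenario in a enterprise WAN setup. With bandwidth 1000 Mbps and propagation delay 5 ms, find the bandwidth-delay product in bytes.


Given: bandwidth = 1000 Mbps, delay = 5 ms
BDP in bits = 1000 * 10^6 * 5 / 1000
BDP in bits = 5000000
BDP in bytes = 5000000 / 8 = 625000

625000


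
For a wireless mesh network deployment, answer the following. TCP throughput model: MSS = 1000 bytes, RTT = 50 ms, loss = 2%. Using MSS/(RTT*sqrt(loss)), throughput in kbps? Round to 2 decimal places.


Given: MSS = 1000 bytes, RTT = 50 ms, loss = 2%
RTT in seconds = 50 / 1000 = 0.05
Loss rate = 2% = 0.02
sqrt(loss) = sqrt(0.02) = 0.141421356237
Throughput (bytes/s) = 1000 / (0.05 * 0.141421356237) = 141421.3562
Throughput (kbps) = 141421.3562 * 8 / 1000 = 1131.370850 -> 1131.37 kbps (2 dp)

1131.37


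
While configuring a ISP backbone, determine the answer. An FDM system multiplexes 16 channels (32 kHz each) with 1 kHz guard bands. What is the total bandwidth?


Given: 16 channels, 32 kHz each, guard = 1 kHz
Channel bandwidth = 16 * 32 = 512 kHz
Guard bands = 15 gaps * 1 kHz = 15 kHz
Total = 512 + 15 = 527 kHz

527


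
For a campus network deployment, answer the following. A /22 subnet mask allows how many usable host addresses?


Given: subnet mask /22
Host bits = 32 - 22 = 10
Total addresses = 2^10 = 1024
Usable hosts = 1024 - 2 (network + broadcast) = 1022

1022


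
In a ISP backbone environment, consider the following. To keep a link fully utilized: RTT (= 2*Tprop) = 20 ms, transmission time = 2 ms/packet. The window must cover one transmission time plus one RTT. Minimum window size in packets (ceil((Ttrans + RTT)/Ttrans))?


Given: Ttrans = 2 ms, RTT = 20 ms (= 2 * Tprop, Tprop = 10 ms)
Time until first ACK returns = Ttrans + RTT = 2 + 20 = 22 ms
Need W * Ttrans >= Ttrans + RTT  ->  W >= (Ttrans + RTT) / Ttrans
(Ttrans + RTT) / Ttrans = 22 / 2 = 11
W_min = ceil(11) = 11

11


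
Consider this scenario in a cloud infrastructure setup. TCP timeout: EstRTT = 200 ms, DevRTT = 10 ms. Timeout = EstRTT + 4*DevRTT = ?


Given: EstRTT = 200 ms, DevRTT = 10 ms
Timeout = EstRTT + 4 * DevRTT
4 * DevRTT = 4 * 10 = 40
Timeout = 200 + 40 = 240 ms

240


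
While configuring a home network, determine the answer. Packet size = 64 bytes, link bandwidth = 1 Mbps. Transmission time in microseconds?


Given: packet = 64 bytes, bandwidth = 1 Mbps
Packet in bits = 64 * 8 = 512 bits
Bandwidth = 1 * 10^6 = 1000000 bps
Time = 512 / 1000000 seconds
Time in us = 512 * 10^6 / 1000000 = 512

512


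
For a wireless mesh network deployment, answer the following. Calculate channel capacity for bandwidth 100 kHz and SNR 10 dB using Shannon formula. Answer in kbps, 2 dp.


Given: B = 100 kHz, SNR = 10 dB
SNR linear = 10^(10/10) = 10
1 + SNR = 11
log2(11) = 3.4594316186
C = 100 * 1000 * 3.4594316186 = 345943.1619 bps
C = 345.943162 kbps -> 345.94 kbps (2 dp)

345.94


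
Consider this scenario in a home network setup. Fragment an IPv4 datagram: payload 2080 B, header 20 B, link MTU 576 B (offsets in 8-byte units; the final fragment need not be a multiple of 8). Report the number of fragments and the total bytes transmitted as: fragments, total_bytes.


Max data per non-final fragment = floor((MTU - header)/8)*8 = floor((576 - 20)/8)*8 = floor(556/8)*8 = 552 B
Final fragment needs no 8-byte alignment: it can carry up to MTU - header = 556 B
Non-final fragments needed = ceil((payload - 556) / 552) = ceil(1524/552) = ceil(2.7609) = 3
Number of fragments = 3 + 1 = 4
Fragment sizes (data): 3 * 552 B + 424 B (last, 424 <= 556 OK)
Total bytes sent = payload + n_frags * header = 2080 + 4*20 = 2080 + 80 = 2160 B

4, 2160


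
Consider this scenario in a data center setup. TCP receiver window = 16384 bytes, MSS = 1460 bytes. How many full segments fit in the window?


Given: RWND = 16384 bytes, MSS = 1460 bytes
Full segments = floor(RWND / MSS)
Full segments = floor(16384 / 1460)
Full segments = floor(11.2219) = 11

11


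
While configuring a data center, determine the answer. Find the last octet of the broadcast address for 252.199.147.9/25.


Given: IP = 252.199.147.9, prefix = /25
Host bits = 32 - 25 = 7
Network last octet = 9 AND mask = 0
Host part size = 2^7 - 1 = 127
Broadcast last octet = 0 OR 127 = 127

127


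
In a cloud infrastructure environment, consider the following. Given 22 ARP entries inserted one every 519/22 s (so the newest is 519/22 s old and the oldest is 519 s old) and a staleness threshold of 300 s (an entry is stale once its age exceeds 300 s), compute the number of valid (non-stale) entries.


Ages are k * 519/22 s for k = 1..22 (spacing = 23.5909 s).
Entry k is valid iff k * 519/22 <= 300 iff k <= 22 * 300 / 519 = 12.7168
n_valid = floor(12.7168) = 12
(n_stale = 22 - 12 = 10)

12


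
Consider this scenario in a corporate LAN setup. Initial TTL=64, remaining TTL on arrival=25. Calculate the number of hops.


Given: initial TTL = 64, received TTL = 25
Hops = initial TTL - received TTL
Hops = 64 - 25 = 39

39


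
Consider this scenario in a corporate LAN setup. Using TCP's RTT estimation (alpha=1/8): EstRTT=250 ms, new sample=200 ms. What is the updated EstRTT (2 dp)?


Given: EstRTT = 250 ms, SampleRTT = 200 ms, alpha = 1/8
New EstRTT = (1 - alpha) * EstRTT + alpha * SampleRTT
(7/8) * 250 = 218.75
(1/8) * 200 = 25
New EstRTT = 218.75 + 25 = 243.75 ms -> 243.75 ms (2 dp)

243.75


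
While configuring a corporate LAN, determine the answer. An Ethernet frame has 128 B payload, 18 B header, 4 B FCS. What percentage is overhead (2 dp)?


Given: payload = 128 B, header = 18 B, trailer = 4 B
Overhead bytes = header + trailer = 18 + 4 = 22
Total frame = payload + overhead = 128 + 22 = 150
Overhead % = 22 / 150 * 100 = 14.6667% -> 14.67% (2 dp)

14.67


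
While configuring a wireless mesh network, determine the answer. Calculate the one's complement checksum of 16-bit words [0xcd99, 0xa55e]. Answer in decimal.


Given words: [0xcd99, 0xa55e]
Step 1: Sum all words
Raw sum = 52633 + 42334 = 94967
Step 2: Fold carry: (29431 + 1) = 29432
One's complement = ~29432 & 0xFFFF = 36103

36103


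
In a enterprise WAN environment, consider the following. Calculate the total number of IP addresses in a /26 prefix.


Given: CIDR prefix /26
Host bits = 32 - 26 = 6
Total addresses = 2^6 = 64

64


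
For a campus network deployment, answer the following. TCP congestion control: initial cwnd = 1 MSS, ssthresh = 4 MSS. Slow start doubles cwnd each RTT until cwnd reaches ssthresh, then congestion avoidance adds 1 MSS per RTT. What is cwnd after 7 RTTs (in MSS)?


RTT 0: cwnd = 1 MSS (initial)
RTT 1: cwnd = 2 MSS (slow start, doubled)
RTT 2: cwnd = 4 MSS (slow start, doubled)
RTT 3: cwnd = 5 MSS (congestion avoidance, +1)
RTT 4: cwnd = 6 MSS (congestion avoidance, +1)
RTT 5: cwnd = 7 MSS (congestion avoidance, +1)
RTT 6: cwnd = 8 MSS (congestion avoidance, +1)
RTT 7: cwnd = 9 MSS (congestion avoidance, +1)

9


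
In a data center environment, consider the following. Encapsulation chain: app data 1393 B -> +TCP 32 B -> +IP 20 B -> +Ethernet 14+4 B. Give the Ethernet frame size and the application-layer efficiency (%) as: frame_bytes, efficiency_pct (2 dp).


TCP segment = 1393 + 32 = 1425 B
IP packet = 1425 + 20 = 1445 B
Ethernet frame = 1445 + 14 + 4 = 1463 B
Efficiency = app / frame = 1393 / 1463 = 0.952153 = 95.2153% -> 95.22% (2 dp)

1463, 95.22


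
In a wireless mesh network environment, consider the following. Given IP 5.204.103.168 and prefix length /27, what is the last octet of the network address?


Given: IP = 5.204.103.168, prefix = /27
Subnet mask = 255.255.255.224
Last octet of IP: 168
Last octet of mask: 224
Network last octet = 168 AND 224 = 160

160


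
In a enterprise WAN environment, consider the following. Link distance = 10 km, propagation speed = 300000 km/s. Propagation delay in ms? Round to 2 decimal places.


Given: distance = 10 km, speed = 300000 km/s
Delay = distance / speed = 10 / 300000 seconds
Delay in ms = 10 * 1000 / 300000
Delay = 0.0333 ms
Rounded to 2 dp = 0.03 ms

0.03


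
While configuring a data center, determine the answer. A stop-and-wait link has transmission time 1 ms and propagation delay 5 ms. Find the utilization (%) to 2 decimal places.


Given: Ttrans = 1 ms, Tprop = 5 ms
RTT = 2 * Tprop = 2 * 5 = 10 ms
U = Ttrans / (Ttrans + RTT)
U = 1 / (1 + 10)
U = 1 / 11 = 0.090909
U% = 9.09%

9.09


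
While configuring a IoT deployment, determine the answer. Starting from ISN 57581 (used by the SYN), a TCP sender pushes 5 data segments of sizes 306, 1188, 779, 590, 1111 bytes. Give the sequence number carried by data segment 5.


The SYN occupies sequence number ISN = 57581, so the first data byte is ISN + 1 = 57582.
SEQ of data segment i = (ISN + 1) + sum of payload sizes of segments 1..i-1.
Segment 1: SEQ = 57582, payload = 306 bytes
Segment 2: SEQ = 57888, payload = 1188 bytes
Segment 3: SEQ = 59076, payload = 779 bytes
Segment 4: SEQ = 59855, payload = 590 bytes
Segment 5: SEQ = 60445, payload = 1111 bytes
SEQ of segment 5 = 57582 + 306 + 1188 + 779 + 590 = 60445

60445


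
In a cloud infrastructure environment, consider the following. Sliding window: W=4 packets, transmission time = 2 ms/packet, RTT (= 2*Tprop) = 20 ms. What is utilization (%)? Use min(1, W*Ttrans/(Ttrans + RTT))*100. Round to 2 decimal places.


Given: W = 4, Ttrans = 2 ms, RTT = 20 ms (= 2 * Tprop, Tprop = 10 ms)
Cycle time = Ttrans + RTT = 2 + 20 = 22 ms (first packet sent until its ACK returns)
W * Ttrans = 4 * 2 = 8 ms of sending per cycle
W * Ttrans / (Ttrans + RTT) = 8 / 22 = 0.363636
U = min(1, 0.363636) = 0.363636
U% = 36.36%

36.36


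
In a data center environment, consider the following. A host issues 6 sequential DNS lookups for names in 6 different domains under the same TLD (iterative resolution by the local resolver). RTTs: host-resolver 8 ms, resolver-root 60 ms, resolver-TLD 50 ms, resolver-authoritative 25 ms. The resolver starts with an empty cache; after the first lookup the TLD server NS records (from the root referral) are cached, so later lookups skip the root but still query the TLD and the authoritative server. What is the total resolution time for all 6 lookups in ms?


Lookup 1 (cold cache): local + root + TLD + auth = 8 + 60 + 50 + 25 = 143 ms
Lookups 2..6 (TLD NS cached -> skip root; new domain -> still ask TLD and auth): local + TLD + auth = 8 + 50 + 25 = 83 ms each
Remaining 5 lookups: 5 * 83 = 415 ms
Total = 143 + 415 = 558 ms

558


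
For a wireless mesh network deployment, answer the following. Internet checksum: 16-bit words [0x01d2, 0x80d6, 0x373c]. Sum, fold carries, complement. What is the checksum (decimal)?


Given words: [0x01d2, 0x80d6, 0x373c]
Step 1: Sum all words
Raw sum = 466 + 32982 + 14140 = 47588
One's complement = ~47588 & 0xFFFF = 17947

17947


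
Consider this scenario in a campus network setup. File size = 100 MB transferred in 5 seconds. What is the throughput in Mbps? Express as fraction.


Given: file = 100 MB, time = 5 s
File in Mb = 100 * 8 = 800 Mb
Throughput = 800 / 5 Mbps
Throughput = 160 Mbps

160


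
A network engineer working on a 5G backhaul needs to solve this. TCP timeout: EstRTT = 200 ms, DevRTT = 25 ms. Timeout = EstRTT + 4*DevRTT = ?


Given: EstRTT = 200 ms, DevRTT = 25 ms
Timeout = EstRTT + 4 * DevRTT
4 * DevRTT = 4 * 25 = 100
Timeout = 200 + 100 = 300 ms

300


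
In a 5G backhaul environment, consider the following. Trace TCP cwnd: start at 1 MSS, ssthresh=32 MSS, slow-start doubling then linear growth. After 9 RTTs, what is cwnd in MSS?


RTT 0: cwnd = 1 MSS (initial)
RTT 1: cwnd = 2 MSS (slow start, doubled)
RTT 2: cwnd = 4 MSS (slow start, doubled)
RTT 3: cwnd = 8 MSS (slow start, doubled)
RTT 4: cwnd = 16 MSS (slow start, doubled)
RTT 5: cwnd = 32 MSS (slow start, doubled)
RTT 6: cwnd = 33 MSS (congestion avoidance, +1)
RTT 7: cwnd = 34 MSS (congestion avoidance, +1)
RTT 8: cwnd = 35 MSS (congestion avoidance, +1)
RTT 9: cwnd = 36 MSS (congestion avoidance, +1)

36


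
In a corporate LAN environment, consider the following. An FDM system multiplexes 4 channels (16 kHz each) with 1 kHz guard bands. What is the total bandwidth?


Given: 4 channels, 16 kHz each, guard = 1 kHz
Channel bandwidth = 4 * 16 = 64 kHz
Guard bands = 3 gaps * 1 kHz = 3 kHz
Total = 64 + 3 = 67 kHz

67


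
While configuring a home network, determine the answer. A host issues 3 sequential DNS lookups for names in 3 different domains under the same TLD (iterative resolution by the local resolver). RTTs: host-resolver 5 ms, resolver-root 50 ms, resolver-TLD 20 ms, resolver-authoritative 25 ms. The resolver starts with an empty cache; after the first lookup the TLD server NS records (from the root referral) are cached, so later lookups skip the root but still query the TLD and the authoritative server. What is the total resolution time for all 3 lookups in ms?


Lookup 1 (cold cache): local + root + TLD + auth = 5 + 50 + 20 + 25 = 100 ms
Lookups 2..3 (TLD NS cached -> skip root; new domain -> still ask TLD and auth): local + TLD + auth = 5 + 20 + 25 = 50 ms each
Remaining 2 lookups: 2 * 50 = 100 ms
Total = 100 + 100 = 200 ms

200


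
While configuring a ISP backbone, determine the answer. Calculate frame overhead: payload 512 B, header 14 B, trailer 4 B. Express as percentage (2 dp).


Given: payload = 512 B, header = 14 B, trailer = 4 B
Overhead bytes = header + trailer = 14 + 4 = 18
Total frame = payload + overhead = 512 + 18 = 530
Overhead % = 18 / 530 * 100 = 3.3962% -> 3.40% (2 dp)

3.40


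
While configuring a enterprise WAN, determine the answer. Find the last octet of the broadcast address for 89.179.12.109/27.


Given: IP = 89.179.12.109, prefix = /27
Host bits = 32 - 27 = 5
Network last octet = 109 AND mask = 96
Host part size = 2^5 - 1 = 31
Broadcast last octet = 96 OR 31 = 127

127


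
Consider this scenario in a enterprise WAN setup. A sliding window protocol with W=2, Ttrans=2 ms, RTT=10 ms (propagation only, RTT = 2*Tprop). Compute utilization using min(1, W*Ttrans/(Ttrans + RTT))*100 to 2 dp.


Given: W = 2, Ttrans = 2 ms, RTT = 10 ms (= 2 * Tprop, Tprop = 5 ms)
Cycle time = Ttrans + RTT = 2 + 10 = 12 ms (first packet sent until its ACK returns)
W * Ttrans = 2 * 2 = 4 ms of sending per cycle
W * Ttrans / (Ttrans + RTT) = 4 / 12 = 0.333333
U = min(1, 0.333333) = 0.333333
U% = 33.33%

33.33


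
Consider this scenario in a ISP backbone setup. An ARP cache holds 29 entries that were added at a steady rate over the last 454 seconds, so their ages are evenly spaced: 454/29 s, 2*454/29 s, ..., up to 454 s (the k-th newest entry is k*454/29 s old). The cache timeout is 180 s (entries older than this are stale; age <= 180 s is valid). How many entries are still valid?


Ages are k * 454/29 s for k = 1..29 (spacing = 15.6552 s).
Entry k is valid iff k * 454/29 <= 180 iff k <= 29 * 180 / 454 = 11.4978
n_valid = floor(11.4978) = 11
(n_stale = 29 - 11 = 18)

11


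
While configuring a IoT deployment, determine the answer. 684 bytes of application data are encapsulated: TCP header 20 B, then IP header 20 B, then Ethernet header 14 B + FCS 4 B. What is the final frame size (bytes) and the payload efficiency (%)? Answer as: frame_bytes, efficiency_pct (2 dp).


TCP segment = 684 + 20 = 704 B
IP packet = 704 + 20 = 724 B
Ethernet frame = 724 + 14 + 4 = 742 B
Efficiency = app / frame = 684 / 742 = 0.921833 = 92.1833% -> 92.18% (2 dp)

742, 92.18


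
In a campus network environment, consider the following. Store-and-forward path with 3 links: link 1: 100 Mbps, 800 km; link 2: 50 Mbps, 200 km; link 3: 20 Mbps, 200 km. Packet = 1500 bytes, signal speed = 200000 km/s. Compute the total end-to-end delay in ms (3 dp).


Packet = 1500 bytes = 12000 bits. Store-and-forward: sum (t_trans + t_prop) per link.
Link 1: t_trans = 12000/(100*10^6) s = 0.1200 ms; t_prop = 800/200000 s = 4.0000 ms; subtotal = 4.1200 ms
Link 2: t_trans = 12000/(50*10^6) s = 0.2400 ms; t_prop = 200/200000 s = 1.0000 ms; subtotal = 1.2400 ms
Link 3: t_trans = 12000/(20*10^6) s = 0.6000 ms; t_prop = 200/200000 s = 1.0000 ms; subtotal = 1.6000 ms
End-to-end = 4.1200 + 1.2400 + 1.6000 = 6.9600 ms -> 6.960 ms (3 dp)

6.960


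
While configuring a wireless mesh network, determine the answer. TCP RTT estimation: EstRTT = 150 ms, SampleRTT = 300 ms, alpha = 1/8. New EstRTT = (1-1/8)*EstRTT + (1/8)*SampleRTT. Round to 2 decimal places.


Given: EstRTT = 150 ms, SampleRTT = 300 ms, alpha = 1/8
New EstRTT = (1 - alpha) * EstRTT + alpha * SampleRTT
(7/8) * 150 = 131.25
(1/8) * 300 = 37.5
New EstRTT = 131.25 + 37.5 = 168.75 ms -> 168.75 ms (2 dp)

168.75


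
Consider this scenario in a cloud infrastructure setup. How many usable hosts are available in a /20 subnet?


Given: subnet mask /20
Host bits = 32 - 20 = 12
Total addresses = 2^12 = 4096
Usable hosts = 4096 - 2 (network + broadcast) = 4094

4094


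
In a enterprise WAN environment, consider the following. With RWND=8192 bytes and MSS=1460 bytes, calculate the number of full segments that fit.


Given: RWND = 8192 bytes, MSS = 1460 bytes
Full segments = floor(RWND / MSS)
Full segments = floor(8192 / 1460)
Full segments = floor(5.611) = 5

5


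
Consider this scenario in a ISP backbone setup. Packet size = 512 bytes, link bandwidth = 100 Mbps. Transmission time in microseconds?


Given: packet = 512 bytes, bandwidth = 100 Mbps
Packet in bits = 512 * 8 = 4096 bits
Bandwidth = 100 * 10^6 = 100000000 bps
Time = 4096 / 100000000 seconds
Time in us = 4096 * 10^6 / 100000000 = 40.96

40.96


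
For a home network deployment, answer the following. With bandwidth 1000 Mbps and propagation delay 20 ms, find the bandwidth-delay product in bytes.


Given: bandwidth = 1000 Mbps, delay = 20 ms
BDP in bits = 1000 * 10^6 * 20 / 1000
BDP in bits = 20000000
BDP in bytes = 20000000 / 8 = 2500000

2500000


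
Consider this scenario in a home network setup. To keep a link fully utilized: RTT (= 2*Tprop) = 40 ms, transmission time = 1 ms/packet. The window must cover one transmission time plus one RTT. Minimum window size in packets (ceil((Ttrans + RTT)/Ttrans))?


Given: Ttrans = 1 ms, RTT = 40 ms (= 2 * Tprop, Tprop = 20 ms)
Time until first ACK returns = Ttrans + RTT = 1 + 40 = 41 ms
Need W * Ttrans >= Ttrans + RTT  ->  W >= (Ttrans + RTT) / Ttrans
(Ttrans + RTT) / Ttrans = 41 / 1 = 41
W_min = ceil(41) = 41

41


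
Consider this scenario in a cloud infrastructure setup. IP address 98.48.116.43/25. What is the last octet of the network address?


Given: IP = 98.48.116.43, prefix = /25
Subnet mask = 255.255.255.128
Last octet of IP: 43
Last octet of mask: 128
Network last octet = 43 AND 128 = 0

0


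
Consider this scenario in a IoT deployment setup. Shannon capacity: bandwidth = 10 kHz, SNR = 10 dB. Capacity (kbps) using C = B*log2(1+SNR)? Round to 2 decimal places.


Given: B = 10 kHz, SNR = 10 dB
SNR linear = 10^(10/10) = 10
1 + SNR = 11
log2(11) = 3.4594316186
C = 10 * 1000 * 3.4594316186 = 34594.3162 bps
C = 34.594316 kbps -> 34.59 kbps (2 dp)

34.59


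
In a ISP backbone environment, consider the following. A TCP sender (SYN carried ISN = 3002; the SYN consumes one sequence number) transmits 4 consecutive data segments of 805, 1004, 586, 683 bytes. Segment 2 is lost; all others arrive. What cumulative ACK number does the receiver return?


SYN uses sequence number 3002; first data byte = ISN + 1 = 3003.
Segment 1: SEQ = 3003, len = 805 B, covers [3003, 3807]
Segment 2: SEQ = 3808, len = 1004 B, covers [3808, 4811] [LOST]
Segment 3: SEQ = 4812, len = 586 B, covers [4812, 5397]
Segment 4: SEQ = 5398, len = 683 B, covers [5398, 6080]
In-order data received: bytes [3003, 3807] (segments 1..1).
Segment 2 missing -> gap begins at byte 3808; later segments buffered out of order.
Cumulative ACK = next expected in-order byte = 3003 + 805 = 3808

3808


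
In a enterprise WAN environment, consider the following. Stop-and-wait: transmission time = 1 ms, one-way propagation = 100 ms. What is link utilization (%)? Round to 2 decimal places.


Given: Ttrans = 1 ms, Tprop = 100 ms
RTT = 2 * Tprop = 2 * 100 = 200 ms
U = Ttrans / (Ttrans + RTT)
U = 1 / (1 + 200)
U = 1 / 201 = 0.004975
U% = 0.50%

0.50


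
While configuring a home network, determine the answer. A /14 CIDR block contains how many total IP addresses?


Given: CIDR prefix /14
Host bits = 32 - 14 = 18
Total addresses = 2^18 = 262144

262144


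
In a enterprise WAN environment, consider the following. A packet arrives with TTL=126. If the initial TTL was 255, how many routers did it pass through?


Given: initial TTL = 255, received TTL = 126
Hops = initial TTL - received TTL
Hops = 255 - 126 = 129

129


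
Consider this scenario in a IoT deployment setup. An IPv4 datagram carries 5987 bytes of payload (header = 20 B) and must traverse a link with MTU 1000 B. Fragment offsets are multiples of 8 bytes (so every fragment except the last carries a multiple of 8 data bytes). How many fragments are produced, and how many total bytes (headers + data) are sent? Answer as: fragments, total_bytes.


Max data per non-final fragment = floor((MTU - header)/8)*8 = floor((1000 - 20)/8)*8 = floor(980/8)*8 = 976 B
Final fragment needs no 8-byte alignment: it can carry up to MTU - header = 980 B
Non-final fragments needed = ceil((payload - 980) / 976) = ceil(5007/976) = ceil(5.1301) = 6
Number of fragments = 6 + 1 = 7
Fragment sizes (data): 6 * 976 B + 131 B (last, 131 <= 980 OK)
Total bytes sent = payload + n_frags * header = 5987 + 7*20 = 5987 + 140 = 6127 B

7, 6127


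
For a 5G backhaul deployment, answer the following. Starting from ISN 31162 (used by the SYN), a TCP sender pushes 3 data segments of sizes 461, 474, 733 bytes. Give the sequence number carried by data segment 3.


The SYN occupies sequence number ISN = 31162, so the first data byte is ISN + 1 = 31163.
SEQ of data segment i = (ISN + 1) + sum of payload sizes of segments 1..i-1.
Segment 1: SEQ = 31163, payload = 461 bytes
Segment 2: SEQ = 31624, payload = 474 bytes
Segment 3: SEQ = 32098, payload = 733 bytes
SEQ of segment 3 = 31163 + 461 + 474 = 32098

32098


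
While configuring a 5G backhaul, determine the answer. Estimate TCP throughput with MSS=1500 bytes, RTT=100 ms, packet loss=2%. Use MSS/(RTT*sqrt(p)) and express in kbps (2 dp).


Given: MSS = 1500 bytes, RTT = 100 ms, loss = 2%
RTT in seconds = 100 / 1000 = 0.1
Loss rate = 2% = 0.02
sqrt(loss) = sqrt(0.02) = 0.141421356237
Throughput (bytes/s) = 1500 / (0.1 * 0.141421356237) = 106066.0172
Throughput (kbps) = 106066.0172 * 8 / 1000 = 848.528137 -> 848.53 kbps (2 dp)

848.53


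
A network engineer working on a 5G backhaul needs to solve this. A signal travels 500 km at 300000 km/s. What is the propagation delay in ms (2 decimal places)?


Given: distance = 500 km, speed = 300000 km/s
Delay = distance / speed = 500 / 300000 seconds
Delay in ms = 500 * 1000 / 300000
Delay = 1.6667 ms
Rounded to 2 dp = 1.67 ms

1.67


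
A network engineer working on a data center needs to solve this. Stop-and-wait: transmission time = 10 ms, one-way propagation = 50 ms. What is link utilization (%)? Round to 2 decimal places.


Given: Ttrans = 10 ms, Tprop = 50 ms
RTT = 2 * Tprop = 2 * 50 = 100 ms
U = Ttrans / (Ttrans + RTT)
U = 10 / (10 + 100)
U = 10 / 110 = 0.090909
U% = 9.09%

9.09


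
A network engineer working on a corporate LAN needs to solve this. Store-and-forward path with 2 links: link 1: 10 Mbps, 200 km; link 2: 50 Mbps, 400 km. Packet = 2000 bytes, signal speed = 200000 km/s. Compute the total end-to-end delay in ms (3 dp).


Packet = 2000 bytes = 16000 bits. Store-and-forward: sum (t_trans + t_prop) per link.
Link 1: t_trans = 16000/(10*10^6) s = 1.6000 ms; t_prop = 200/200000 s = 1.0000 ms; subtotal = 2.6000 ms
Link 2: t_trans = 16000/(50*10^6) s = 0.3200 ms; t_prop = 400/200000 s = 2.0000 ms; subtotal = 2.3200 ms
End-to-end = 2.6000 + 2.3200 = 4.9200 ms -> 4.920 ms (3 dp)

4.920


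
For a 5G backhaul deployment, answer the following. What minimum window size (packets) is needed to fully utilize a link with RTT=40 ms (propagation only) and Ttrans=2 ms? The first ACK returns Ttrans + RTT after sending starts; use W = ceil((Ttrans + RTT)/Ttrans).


Given: Ttrans = 2 ms, RTT = 40 ms (= 2 * Tprop, Tprop = 20 ms)
Time until first ACK returns = Ttrans + RTT = 2 + 40 = 42 ms
Need W * Ttrans >= Ttrans + RTT  ->  W >= (Ttrans + RTT) / Ttrans
(Ttrans + RTT) / Ttrans = 42 / 2 = 21
W_min = ceil(21) = 21

21


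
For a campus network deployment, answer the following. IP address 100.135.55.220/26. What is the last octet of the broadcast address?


Given: IP = 100.135.55.220, prefix = /26
Host bits = 32 - 26 = 6
Network last octet = 220 AND mask = 192
Host part size = 2^6 - 1 = 63
Broadcast last octet = 192 OR 63 = 255

255


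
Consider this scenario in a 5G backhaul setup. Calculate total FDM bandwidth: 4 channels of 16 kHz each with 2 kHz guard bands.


Given: 4 channels, 16 kHz each, guard = 2 kHz
Channel bandwidth = 4 * 16 = 64 kHz
Guard bands = 3 gaps * 2 kHz = 6 kHz
Total = 64 + 6 = 70 kHz

70


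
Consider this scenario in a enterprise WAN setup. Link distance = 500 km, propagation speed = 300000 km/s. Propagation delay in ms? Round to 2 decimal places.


Given: distance = 500 km, speed = 300000 km/s
Delay = distance / speed = 500 / 300000 seconds
Delay in ms = 500 * 1000 / 300000
Delay = 1.6667 ms
Rounded to 2 dp = 1.67 ms

1.67


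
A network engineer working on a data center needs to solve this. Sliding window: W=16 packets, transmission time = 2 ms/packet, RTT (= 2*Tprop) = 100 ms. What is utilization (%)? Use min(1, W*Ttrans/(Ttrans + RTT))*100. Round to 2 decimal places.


Given: W = 16, Ttrans = 2 ms, RTT = 100 ms (= 2 * Tprop, Tprop = 50 ms)
Cycle time = Ttrans + RTT = 2 + 100 = 102 ms (first packet sent until its ACK returns)
W * Ttrans = 16 * 2 = 32 ms of sending per cycle
W * Ttrans / (Ttrans + RTT) = 32 / 102 = 0.313725
U = min(1, 0.313725) = 0.313725
U% = 31.37%

31.37


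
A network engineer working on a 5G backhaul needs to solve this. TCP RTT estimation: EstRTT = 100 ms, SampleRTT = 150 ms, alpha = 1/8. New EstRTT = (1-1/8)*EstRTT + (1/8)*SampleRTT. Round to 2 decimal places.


Given: EstRTT = 100 ms, SampleRTT = 150 ms, alpha = 1/8
New EstRTT = (1 - alpha) * EstRTT + alpha * SampleRTT
(7/8) * 100 = 87.5
(1/8) * 150 = 18.75
New EstRTT = 87.5 + 18.75 = 106.25 ms -> 106.25 ms (2 dp)

106.25


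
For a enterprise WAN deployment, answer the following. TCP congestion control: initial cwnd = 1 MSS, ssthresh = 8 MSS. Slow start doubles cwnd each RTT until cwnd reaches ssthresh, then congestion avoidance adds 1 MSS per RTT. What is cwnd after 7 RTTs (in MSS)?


RTT 0: cwnd = 1 MSS (initial)
RTT 1: cwnd = 2 MSS (slow start, doubled)
RTT 2: cwnd = 4 MSS (slow start, doubled)
RTT 3: cwnd = 8 MSS (slow start, doubled)
RTT 4: cwnd = 9 MSS (congestion avoidance, +1)
RTT 5: cwnd = 10 MSS (congestion avoidance, +1)
RTT 6: cwnd = 11 MSS (congestion avoidance, +1)
RTT 7: cwnd = 12 MSS (congestion avoidance, +1)

12


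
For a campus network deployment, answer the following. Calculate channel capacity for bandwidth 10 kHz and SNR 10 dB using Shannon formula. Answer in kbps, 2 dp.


Given: B = 10 kHz, SNR = 10 dB
SNR linear = 10^(10/10) = 10
1 + SNR = 11
log2(11) = 3.4594316186
C = 10 * 1000 * 3.4594316186 = 34594.3162 bps
C = 34.594316 kbps -> 34.59 kbps (2 dp)

34.59


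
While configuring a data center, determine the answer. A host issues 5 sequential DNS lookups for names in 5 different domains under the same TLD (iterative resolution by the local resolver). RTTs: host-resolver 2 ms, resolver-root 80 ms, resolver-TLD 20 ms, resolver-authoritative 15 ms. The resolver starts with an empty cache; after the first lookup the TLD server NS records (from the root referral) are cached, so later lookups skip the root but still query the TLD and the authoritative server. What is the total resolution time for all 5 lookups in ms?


Lookup 1 (cold cache): local + root + TLD + auth = 2 + 80 + 20 + 15 = 117 ms
Lookups 2..5 (TLD NS cached -> skip root; new domain -> still ask TLD and auth): local + TLD + auth = 2 + 20 + 15 = 37 ms each
Remaining 4 lookups: 4 * 37 = 148 ms
Total = 117 + 148 = 265 ms

265


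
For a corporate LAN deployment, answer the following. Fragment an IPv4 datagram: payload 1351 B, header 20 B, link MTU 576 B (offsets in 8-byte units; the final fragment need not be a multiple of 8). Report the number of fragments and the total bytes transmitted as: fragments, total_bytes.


Max data per non-final fragment = floor((MTU - header)/8)*8 = floor((576 - 20)/8)*8 = floor(556/8)*8 = 552 B
Final fragment needs no 8-byte alignment: it can carry up to MTU - header = 556 B
Non-final fragments needed = ceil((payload - 556) / 552) = ceil(795/552) = ceil(1.4402) = 2
Number of fragments = 2 + 1 = 3
Fragment sizes (data): 2 * 552 B + 247 B (last, 247 <= 556 OK)
Total bytes sent = payload + n_frags * header = 1351 + 3*20 = 1351 + 60 = 1411 B

3, 1411


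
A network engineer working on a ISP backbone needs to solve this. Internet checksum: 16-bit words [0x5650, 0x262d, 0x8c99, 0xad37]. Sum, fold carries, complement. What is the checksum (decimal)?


Given words: [0x5650, 0x262d, 0x8c99, 0xad37]
Step 1: Sum all words
Raw sum = 22096 + 9773 + 35993 + 44343 = 112205
Step 2: Fold carry: (46669 + 1) = 46670
One's complement = ~46670 & 0xFFFF = 18865

18865


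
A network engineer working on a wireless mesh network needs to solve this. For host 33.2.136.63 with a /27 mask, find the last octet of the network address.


Given: IP = 33.2.136.63, prefix = /27
Subnet mask = 255.255.255.224
Last octet of IP: 63
Last octet of mask: 224
Network last octet = 63 AND 224 = 32

32


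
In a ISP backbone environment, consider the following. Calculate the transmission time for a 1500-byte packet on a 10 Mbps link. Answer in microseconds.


Given: packet = 1500 bytes, bandwidth = 10 Mbps
Packet in bits = 1500 * 8 = 12000 bits
Bandwidth = 10 * 10^6 = 10000000 bps
Time = 12000 / 10000000 seconds
Time in us = 12000 * 10^6 / 10000000 = 1200

1200


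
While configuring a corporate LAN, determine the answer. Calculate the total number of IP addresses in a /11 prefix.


Given: CIDR prefix /11
Host bits = 32 - 11 = 21
Total addresses = 2^21 = 2097152

2097152


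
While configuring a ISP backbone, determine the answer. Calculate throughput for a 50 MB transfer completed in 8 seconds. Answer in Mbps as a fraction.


Given: file = 50 MB, time = 8 s
File in Mb = 50 * 8 = 400 Mb
Throughput = 400 / 8 Mbps
Throughput = 50 Mbps

50


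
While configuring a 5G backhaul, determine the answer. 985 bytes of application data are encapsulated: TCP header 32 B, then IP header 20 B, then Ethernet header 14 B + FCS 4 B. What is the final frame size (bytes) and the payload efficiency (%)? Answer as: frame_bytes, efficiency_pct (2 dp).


TCP segment = 985 + 32 = 1017 B
IP packet = 1017 + 20 = 1037 B
Ethernet frame = 1037 + 14 + 4 = 1055 B
Efficiency = app / frame = 985 / 1055 = 0.933649 = 93.3649% -> 93.36% (2 dp)

1055, 93.36


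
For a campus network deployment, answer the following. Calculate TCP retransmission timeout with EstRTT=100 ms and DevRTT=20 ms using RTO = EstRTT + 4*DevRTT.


Given: EstRTT = 100 ms, DevRTT = 20 ms
Timeout = EstRTT + 4 * DevRTT
4 * DevRTT = 4 * 20 = 80
Timeout = 100 + 80 = 180 ms

180


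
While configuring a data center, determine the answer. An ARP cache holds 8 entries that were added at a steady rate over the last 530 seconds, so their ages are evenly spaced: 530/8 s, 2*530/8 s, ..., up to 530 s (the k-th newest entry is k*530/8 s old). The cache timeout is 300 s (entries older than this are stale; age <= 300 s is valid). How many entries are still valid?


Ages are k * 530/8 s for k = 1..8 (spacing = 66.2500 s).
Entry k is valid iff k * 530/8 <= 300 iff k <= 8 * 300 / 530 = 4.5283
n_valid = floor(4.5283) = 4
(n_stale = 8 - 4 = 4)

4


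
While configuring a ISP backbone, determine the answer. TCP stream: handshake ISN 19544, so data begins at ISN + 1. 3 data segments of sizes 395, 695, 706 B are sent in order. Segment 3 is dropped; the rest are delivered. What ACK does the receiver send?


SYN uses sequence number 19544; first data byte = ISN + 1 = 19545.
Segment 1: SEQ = 19545, len = 395 B, covers [19545, 19939]
Segment 2: SEQ = 19940, len = 695 B, covers [19940, 20634]
Segment 3: SEQ = 20635, len = 706 B, covers [20635, 21340] [LOST]
In-order data received: bytes [19545, 20634] (segments 1..2).
Segment 3 missing -> gap begins at byte 20635.
Cumulative ACK = next expected in-order byte = 19545 + 395 + 695 = 20635

20635


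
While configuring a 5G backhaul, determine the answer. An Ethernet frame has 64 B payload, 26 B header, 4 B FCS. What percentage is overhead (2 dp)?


Given: payload = 64 B, header = 26 B, trailer = 4 B
Overhead bytes = header + trailer = 26 + 4 = 30
Total frame = payload + overhead = 64 + 30 = 94
Overhead % = 30 / 94 * 100 = 31.9149% -> 31.91% (2 dp)

31.91


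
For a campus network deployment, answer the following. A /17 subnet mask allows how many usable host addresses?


Given: subnet mask /17
Host bits = 32 - 17 = 15
Total addresses = 2^15 = 32768
Usable hosts = 32768 - 2 (network + broadcast) = 32766

32766


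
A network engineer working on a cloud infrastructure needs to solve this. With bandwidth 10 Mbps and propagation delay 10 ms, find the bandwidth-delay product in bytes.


Given: bandwidth = 10 Mbps, delay = 10 ms
BDP in bits = 10 * 10^6 * 10 / 1000
BDP in bits = 100000
BDP in bytes = 100000 / 8 = 12500

12500


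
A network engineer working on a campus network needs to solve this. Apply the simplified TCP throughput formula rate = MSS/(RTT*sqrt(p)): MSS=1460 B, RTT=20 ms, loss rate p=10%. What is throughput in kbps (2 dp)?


Given: MSS = 1460 bytes, RTT = 20 ms, loss = 10%
RTT in seconds = 20 / 1000 = 0.02
Loss rate = 10% = 0.1
sqrt(loss) = sqrt(0.1) = 0.316227766017
Throughput (bytes/s) = 1460 / (0.02 * 0.316227766017) = 230846.2692
Throughput (kbps) = 230846.2692 * 8 / 1000 = 1846.770154 -> 1846.77 kbps (2 dp)

1846.77


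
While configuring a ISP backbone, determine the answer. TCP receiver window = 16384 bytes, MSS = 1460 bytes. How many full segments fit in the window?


Given: RWND = 16384 bytes, MSS = 1460 bytes
Full segments = floor(RWND / MSS)
Full segments = floor(16384 / 1460)
Full segments = floor(11.2219) = 11

11


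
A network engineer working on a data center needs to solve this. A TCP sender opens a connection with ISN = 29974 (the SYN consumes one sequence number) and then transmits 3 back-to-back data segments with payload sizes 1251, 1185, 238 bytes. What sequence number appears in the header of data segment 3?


The SYN occupies sequence number ISN = 29974, so the first data byte is ISN + 1 = 29975.
SEQ of data segment i = (ISN + 1) + sum of payload sizes of segments 1..i-1.
Segment 1: SEQ = 29975, payload = 1251 bytes
Segment 2: SEQ = 31226, payload = 1185 bytes
Segment 3: SEQ = 32411, payload = 238 bytes
SEQ of segment 3 = 29975 + 1251 + 1185 = 32411

32411


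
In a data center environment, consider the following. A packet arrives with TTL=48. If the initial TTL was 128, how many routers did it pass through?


Given: initial TTL = 128, received TTL = 48
Hops = initial TTL - received TTL
Hops = 128 - 48 = 80

80


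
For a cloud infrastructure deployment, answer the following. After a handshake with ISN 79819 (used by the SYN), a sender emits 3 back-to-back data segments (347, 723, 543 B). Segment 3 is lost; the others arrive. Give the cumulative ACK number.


SYN uses sequence number 79819; first data byte = ISN + 1 = 79820.
Segment 1: SEQ = 79820, len = 347 B, covers [79820, 80166]
Segment 2: SEQ = 80167, len = 723 B, covers [80167, 80889]
Segment 3: SEQ = 80890, len = 543 B, covers [80890, 81432] [LOST]
In-order data received: bytes [79820, 80889] (segments 1..2).
Segment 3 missing -> gap begins at byte 80890.
Cumulative ACK = next expected in-order byte = 79820 + 347 + 723 = 80890

80890


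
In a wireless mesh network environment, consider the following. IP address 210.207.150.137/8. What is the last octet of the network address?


Given: IP = 210.207.150.137, prefix = /8
Subnet mask = 255.0.0.0
Last octet of IP: 137
Last octet of mask: 0
Network last octet = 137 AND 0 = 0

0


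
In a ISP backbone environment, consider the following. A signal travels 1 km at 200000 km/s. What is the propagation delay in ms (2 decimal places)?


Given: distance = 1 km, speed = 200000 km/s
Delay = distance / speed = 1 / 200000 seconds
Delay in ms = 1 * 1000 / 200000
Delay = 0.0050 ms
Rounded to 2 dp = 0.01 ms

0.01


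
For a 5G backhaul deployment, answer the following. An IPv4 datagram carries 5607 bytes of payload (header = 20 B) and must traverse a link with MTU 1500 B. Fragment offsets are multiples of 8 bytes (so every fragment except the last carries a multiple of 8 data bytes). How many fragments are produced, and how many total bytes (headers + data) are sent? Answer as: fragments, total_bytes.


Max data per non-final fragment = floor((MTU - header)/8)*8 = floor((1500 - 20)/8)*8 = floor(1480/8)*8 = 1480 B
Final fragment needs no 8-byte alignment: it can carry up to MTU - header = 1480 B
Non-final fragments needed = ceil((payload - 1480) / 1480) = ceil(4127/1480) = ceil(2.7885) = 3
Number of fragments = 3 + 1 = 4
Fragment sizes (data): 3 * 1480 B + 1167 B (last, 1167 <= 1480 OK)
Total bytes sent = payload + n_frags * header = 5607 + 4*20 = 5607 + 80 = 5687 B

4, 5687


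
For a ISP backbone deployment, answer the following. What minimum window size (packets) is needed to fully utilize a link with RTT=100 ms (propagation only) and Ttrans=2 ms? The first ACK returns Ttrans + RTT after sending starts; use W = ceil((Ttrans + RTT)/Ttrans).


Given: Ttrans = 2 ms, RTT = 100 ms (= 2 * Tprop, Tprop = 50 ms)
Time until first ACK returns = Ttrans + RTT = 2 + 100 = 102 ms
Need W * Ttrans >= Ttrans + RTT  ->  W >= (Ttrans + RTT) / Ttrans
(Ttrans + RTT) / Ttrans = 102 / 2 = 51
W_min = ceil(51) = 51

51
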